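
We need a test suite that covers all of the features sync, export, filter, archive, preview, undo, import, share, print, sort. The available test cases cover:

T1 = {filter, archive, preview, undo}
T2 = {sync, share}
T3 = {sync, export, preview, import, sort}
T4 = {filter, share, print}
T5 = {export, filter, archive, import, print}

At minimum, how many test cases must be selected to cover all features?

T1, T3, T4 together cover {sync, export, filter, archive, preview, undo, import, share, print, sort} — every feature.
No 2 of the 5 test cases cover everything (all 10 pairs fall short), so 3 is minimum.

3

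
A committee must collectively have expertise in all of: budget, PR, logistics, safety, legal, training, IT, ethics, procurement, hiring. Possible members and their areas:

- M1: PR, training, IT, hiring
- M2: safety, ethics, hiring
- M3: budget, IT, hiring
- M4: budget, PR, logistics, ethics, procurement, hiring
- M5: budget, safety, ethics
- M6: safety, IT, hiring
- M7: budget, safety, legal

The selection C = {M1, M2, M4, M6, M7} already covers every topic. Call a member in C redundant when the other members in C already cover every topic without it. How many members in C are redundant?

2

Drop M1: training uncovered — not redundant.
Drop M2: the rest still cover every topic — redundant.
Drop M4: logistics, procurement uncovered — not redundant.
Drop M6: the rest still cover every topic — redundant.
Drop M7: legal uncovered — not redundant.
2 redundant: M2, M6.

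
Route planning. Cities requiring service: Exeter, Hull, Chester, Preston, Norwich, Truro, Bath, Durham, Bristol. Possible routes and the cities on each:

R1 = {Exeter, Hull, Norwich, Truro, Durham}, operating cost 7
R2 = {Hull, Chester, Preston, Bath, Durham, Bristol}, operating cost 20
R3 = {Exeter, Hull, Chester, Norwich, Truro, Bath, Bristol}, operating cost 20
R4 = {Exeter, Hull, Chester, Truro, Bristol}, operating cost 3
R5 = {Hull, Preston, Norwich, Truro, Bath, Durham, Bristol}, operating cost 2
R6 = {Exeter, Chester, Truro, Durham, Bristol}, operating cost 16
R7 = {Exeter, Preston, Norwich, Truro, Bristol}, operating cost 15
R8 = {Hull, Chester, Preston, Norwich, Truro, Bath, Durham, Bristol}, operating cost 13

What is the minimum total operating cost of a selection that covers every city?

5

R4, R5 cover every city at operating cost 3 + 2 = 5.
Any cover uses at least 2 routes; among all covering selections none totals below 5.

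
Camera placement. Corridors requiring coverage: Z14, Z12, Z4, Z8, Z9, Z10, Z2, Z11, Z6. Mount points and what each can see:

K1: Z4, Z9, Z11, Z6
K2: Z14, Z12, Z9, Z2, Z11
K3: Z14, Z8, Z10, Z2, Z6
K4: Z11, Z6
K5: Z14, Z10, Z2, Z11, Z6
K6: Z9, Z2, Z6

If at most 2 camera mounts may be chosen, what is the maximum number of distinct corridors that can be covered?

8

Choosing K1, K3 covers {Z14, Z4, Z8, Z9, Z10, Z2, Z11, Z6} — 8 corridors.
No choice of 2 camera mounts does better; here Z12 is left uncovered.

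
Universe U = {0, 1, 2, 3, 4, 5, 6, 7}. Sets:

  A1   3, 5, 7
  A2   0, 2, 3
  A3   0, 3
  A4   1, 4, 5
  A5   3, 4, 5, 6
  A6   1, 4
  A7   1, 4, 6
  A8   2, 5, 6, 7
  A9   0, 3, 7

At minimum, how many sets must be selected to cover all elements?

3

A1, A2, A7 together cover {0, 1, 2, 3, 4, 5, 6, 7} — every element.
No 2 of the 9 sets cover everything (all 36 pairs fall short), so 3 is minimum.
Greedy (largest uncovered first) would take A5, A2, A1, A4 — 4 sets — but 3 suffice.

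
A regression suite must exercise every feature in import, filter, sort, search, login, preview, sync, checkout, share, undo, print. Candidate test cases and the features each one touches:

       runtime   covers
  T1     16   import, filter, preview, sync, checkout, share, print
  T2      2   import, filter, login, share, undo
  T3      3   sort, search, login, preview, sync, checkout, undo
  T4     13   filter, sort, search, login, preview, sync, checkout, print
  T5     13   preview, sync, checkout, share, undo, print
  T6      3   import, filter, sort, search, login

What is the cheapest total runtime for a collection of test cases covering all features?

15

T2, T4 cover every feature at runtime 2 + 13 = 15.
Any cover uses at least 2 test cases; among all covering selections none totals below 15.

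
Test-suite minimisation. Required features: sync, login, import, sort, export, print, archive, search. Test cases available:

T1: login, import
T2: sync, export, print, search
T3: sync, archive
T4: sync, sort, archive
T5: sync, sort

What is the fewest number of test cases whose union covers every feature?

T1, T2, T4 together cover {sync, login, import, sort, export, print, archive, search} — every feature.
No 2 of the 5 test cases cover everything (all 10 pairs fall short), so 3 is minimum.

3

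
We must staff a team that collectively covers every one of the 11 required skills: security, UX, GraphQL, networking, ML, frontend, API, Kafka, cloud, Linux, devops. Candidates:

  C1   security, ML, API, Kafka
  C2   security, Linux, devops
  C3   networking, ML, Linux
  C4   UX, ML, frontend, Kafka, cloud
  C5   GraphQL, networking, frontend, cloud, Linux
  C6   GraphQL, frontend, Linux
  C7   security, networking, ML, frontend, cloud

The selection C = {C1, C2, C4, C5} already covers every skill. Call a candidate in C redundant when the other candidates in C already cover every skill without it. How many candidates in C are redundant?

0

Drop C1: API uncovered — not redundant.
Drop C2: devops uncovered — not redundant.
Drop C4: UX uncovered — not redundant.
Drop C5: GraphQL, networking uncovered — not redundant.
None of the candidates in C is redundant.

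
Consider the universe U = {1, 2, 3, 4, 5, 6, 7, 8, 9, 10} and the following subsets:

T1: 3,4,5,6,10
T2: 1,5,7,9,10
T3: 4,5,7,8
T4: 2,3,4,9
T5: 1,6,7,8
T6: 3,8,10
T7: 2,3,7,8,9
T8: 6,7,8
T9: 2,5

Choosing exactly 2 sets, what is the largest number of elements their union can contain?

9

Choosing T1, T7 covers {2, 3, 4, 5, 6, 7, 8, 9, 10} — 9 elements.
No choice of 2 sets does better; here 1 is left uncovered.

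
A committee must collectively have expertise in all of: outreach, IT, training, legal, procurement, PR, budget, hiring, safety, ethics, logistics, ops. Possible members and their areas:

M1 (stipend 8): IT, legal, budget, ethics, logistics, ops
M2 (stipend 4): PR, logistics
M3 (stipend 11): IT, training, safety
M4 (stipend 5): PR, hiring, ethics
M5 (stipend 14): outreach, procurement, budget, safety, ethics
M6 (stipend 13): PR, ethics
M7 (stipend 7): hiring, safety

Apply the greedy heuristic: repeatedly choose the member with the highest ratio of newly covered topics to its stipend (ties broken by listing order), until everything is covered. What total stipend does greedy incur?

38

Pick 1: M1 adds 6 new (IT, legal, budget, ethics, logistics, ops) at stipend 8 (ratio 6/8).
Pick 2: M4 adds 2 new (PR, hiring) at stipend 5 (ratio 2/5).
Pick 3: M5 adds 3 new (outreach, procurement, safety) at stipend 14 (ratio 3/14).
Pick 4: M3 adds 1 new (training) at stipend 11 (ratio 1/11).
Greedy total stipend: 8 + 5 + 14 + 11 = 38.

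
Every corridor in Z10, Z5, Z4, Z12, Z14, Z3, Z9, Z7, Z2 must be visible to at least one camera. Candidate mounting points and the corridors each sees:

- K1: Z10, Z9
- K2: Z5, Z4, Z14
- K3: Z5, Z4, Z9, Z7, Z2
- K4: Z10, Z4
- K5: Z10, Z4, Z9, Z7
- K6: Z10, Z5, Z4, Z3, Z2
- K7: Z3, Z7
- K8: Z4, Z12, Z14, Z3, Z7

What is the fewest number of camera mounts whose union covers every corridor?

3

K1, K3, K8 together cover {Z10, Z5, Z4, Z12, Z14, Z3, Z9, Z7, Z2} — every corridor.
No 2 of the 8 camera mounts cover everything (all 28 pairs fall short), so 3 is minimum.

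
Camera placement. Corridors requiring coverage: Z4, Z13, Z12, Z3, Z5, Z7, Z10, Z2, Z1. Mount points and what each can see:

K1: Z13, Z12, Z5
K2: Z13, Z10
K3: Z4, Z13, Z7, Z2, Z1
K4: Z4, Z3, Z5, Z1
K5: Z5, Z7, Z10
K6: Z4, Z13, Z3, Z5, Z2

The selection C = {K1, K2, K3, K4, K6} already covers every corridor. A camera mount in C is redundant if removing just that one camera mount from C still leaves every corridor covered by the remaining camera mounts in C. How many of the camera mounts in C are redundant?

2

Drop K1: Z12 uncovered — not redundant.
Drop K2: Z10 uncovered — not redundant.
Drop K3: Z7 uncovered — not redundant.
Drop K4: the rest still cover every corridor — redundant.
Drop K6: the rest still cover every corridor — redundant.
2 redundant: K4, K6.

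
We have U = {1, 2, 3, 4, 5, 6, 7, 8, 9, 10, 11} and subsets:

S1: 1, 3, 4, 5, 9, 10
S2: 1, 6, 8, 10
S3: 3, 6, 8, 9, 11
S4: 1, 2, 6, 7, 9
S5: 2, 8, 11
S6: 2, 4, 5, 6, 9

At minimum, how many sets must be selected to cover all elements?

3

S1, S3, S4 together cover {1, 2, 3, 4, 5, 6, 7, 8, 9, 10, 11} — every element.
No 2 of the 6 sets cover everything (all 15 pairs fall short), so 3 is minimum.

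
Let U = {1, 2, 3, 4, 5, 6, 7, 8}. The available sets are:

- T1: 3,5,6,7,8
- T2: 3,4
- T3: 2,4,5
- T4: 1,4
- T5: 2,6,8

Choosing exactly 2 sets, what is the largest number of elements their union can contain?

Choosing T1, T3 covers {2, 3, 4, 5, 6, 7, 8} — 7 elements.
No choice of 2 sets does better; here 1 is left uncovered.

7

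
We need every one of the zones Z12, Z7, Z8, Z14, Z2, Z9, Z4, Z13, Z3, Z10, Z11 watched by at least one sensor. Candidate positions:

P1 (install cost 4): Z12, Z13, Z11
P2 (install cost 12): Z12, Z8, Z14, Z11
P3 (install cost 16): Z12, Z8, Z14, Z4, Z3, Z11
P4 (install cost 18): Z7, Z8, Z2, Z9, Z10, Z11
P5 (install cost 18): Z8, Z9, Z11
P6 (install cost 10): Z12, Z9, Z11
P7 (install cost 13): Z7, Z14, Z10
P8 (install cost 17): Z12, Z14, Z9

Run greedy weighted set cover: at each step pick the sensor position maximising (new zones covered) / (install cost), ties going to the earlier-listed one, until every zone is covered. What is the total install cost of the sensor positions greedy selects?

Pick 1: P1 adds 3 new (Z12, Z13, Z11) at install cost 4 (ratio 3/4).
Pick 2: P4 adds 5 new (Z7, Z8, Z2, Z9, Z10) at install cost 18 (ratio 5/18).
Pick 3: P3 adds 3 new (Z14, Z4, Z3) at install cost 16 (ratio 3/16).
Greedy total install cost: 4 + 18 + 16 = 38.

38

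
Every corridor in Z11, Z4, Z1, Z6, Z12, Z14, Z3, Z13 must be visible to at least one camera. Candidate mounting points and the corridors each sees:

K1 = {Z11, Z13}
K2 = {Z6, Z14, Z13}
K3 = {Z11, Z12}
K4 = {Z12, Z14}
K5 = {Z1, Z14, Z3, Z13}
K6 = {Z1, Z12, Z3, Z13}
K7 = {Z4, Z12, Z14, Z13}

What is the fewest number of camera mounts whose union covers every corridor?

4

K1, K2, K5, K7 together cover {Z11, Z4, Z1, Z6, Z12, Z14, Z3, Z13} — every corridor.
No 3 of the 7 camera mounts cover everything (all 35 triples fall short), so 4 is minimum.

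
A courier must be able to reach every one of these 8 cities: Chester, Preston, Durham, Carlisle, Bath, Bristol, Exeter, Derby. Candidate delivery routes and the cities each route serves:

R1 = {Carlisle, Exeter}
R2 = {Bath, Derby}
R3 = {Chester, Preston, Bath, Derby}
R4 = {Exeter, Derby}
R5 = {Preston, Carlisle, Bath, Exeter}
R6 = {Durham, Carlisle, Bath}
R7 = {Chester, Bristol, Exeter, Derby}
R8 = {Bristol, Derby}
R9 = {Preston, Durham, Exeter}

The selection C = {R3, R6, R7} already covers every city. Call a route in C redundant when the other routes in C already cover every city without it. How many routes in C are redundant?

0

Drop R3: Preston uncovered — not redundant.
Drop R6: Durham, Carlisle uncovered — not redundant.
Drop R7: Bristol, Exeter uncovered — not redundant.
None of the routes in C is redundant.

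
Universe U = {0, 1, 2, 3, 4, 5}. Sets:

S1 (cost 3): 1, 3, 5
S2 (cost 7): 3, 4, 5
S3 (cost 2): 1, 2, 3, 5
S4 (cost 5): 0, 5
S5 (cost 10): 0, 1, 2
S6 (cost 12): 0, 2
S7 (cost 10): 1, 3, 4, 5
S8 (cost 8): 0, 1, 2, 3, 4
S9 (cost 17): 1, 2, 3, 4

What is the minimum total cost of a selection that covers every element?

10

S3, S8 cover every element at cost 2 + 8 = 10.
Any cover uses at least 2 sets; among all covering selections none totals below 10.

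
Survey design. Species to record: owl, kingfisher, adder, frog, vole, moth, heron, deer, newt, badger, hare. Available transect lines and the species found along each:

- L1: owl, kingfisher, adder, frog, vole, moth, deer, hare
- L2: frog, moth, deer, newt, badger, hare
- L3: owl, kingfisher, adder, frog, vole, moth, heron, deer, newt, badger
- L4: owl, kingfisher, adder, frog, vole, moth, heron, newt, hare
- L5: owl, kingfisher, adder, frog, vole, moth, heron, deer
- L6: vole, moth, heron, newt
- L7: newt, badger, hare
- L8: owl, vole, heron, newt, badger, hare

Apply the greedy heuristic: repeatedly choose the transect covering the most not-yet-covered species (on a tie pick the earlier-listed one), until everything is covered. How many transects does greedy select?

Pick 1: L3 covers 10 new species (owl, kingfisher, adder, frog, vole, moth, heron, deer, newt, badger).
Pick 2: L1 covers 1 new species (hare).
Greedy uses 2 transects.

2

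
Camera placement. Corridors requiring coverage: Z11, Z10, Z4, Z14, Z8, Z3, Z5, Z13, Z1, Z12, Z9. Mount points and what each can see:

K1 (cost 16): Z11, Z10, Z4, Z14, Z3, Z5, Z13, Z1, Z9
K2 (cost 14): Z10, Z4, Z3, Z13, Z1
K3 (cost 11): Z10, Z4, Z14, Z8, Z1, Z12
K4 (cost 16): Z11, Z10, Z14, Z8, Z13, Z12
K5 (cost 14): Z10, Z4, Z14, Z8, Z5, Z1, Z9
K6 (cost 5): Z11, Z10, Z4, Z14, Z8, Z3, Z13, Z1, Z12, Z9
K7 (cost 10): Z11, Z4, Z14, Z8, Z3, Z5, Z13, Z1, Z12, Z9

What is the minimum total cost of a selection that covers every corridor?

15

K6, K7 cover every corridor at cost 5 + 10 = 15.
Any cover uses at least 2 camera mounts; among all covering selections none totals below 15.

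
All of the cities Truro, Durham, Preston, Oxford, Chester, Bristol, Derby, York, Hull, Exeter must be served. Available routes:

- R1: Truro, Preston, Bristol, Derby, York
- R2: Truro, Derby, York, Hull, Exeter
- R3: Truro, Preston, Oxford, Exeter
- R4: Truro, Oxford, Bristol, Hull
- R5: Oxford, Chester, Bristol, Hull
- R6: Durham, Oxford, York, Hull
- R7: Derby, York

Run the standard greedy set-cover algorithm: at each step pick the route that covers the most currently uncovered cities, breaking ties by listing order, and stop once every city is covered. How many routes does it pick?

Pick 1: R1 covers 5 new cities (Truro, Preston, Bristol, Derby, York).
Pick 2: R5 covers 3 new cities (Oxford, Chester, Hull).
Pick 3: R2 covers 1 new cities (Exeter).
Pick 4: R6 covers 1 new cities (Durham).
Greedy uses 4 routes.

4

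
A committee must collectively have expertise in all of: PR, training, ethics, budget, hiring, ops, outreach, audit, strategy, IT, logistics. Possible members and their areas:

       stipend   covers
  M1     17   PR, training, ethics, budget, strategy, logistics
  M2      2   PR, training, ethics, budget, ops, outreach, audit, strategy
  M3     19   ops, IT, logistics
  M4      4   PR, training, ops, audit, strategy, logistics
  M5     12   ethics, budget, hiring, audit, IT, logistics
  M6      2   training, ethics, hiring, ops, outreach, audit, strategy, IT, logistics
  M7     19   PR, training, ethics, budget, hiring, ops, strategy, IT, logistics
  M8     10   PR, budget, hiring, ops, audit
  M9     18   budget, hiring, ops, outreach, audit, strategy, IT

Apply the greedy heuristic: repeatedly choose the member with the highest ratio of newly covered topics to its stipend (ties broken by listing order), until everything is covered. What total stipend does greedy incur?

Pick 1: M6 adds 9 new (training, ethics, hiring, ops, outreach, audit, strategy, IT, logistics) at stipend 2 (ratio 9/2).
Pick 2: M2 adds 2 new (PR, budget) at stipend 2 (ratio 2/2).
Greedy total stipend: 2 + 2 = 4.

4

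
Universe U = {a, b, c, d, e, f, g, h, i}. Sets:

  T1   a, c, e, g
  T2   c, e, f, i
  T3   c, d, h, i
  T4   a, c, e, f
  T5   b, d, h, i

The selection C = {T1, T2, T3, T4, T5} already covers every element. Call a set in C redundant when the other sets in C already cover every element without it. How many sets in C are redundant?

Drop T1: g uncovered — not redundant.
Drop T2: the rest still cover every element — redundant.
Drop T3: the rest still cover every element — redundant.
Drop T4: the rest still cover every element — redundant.
Drop T5: b uncovered — not redundant.
3 redundant: T2, T3, T4.

3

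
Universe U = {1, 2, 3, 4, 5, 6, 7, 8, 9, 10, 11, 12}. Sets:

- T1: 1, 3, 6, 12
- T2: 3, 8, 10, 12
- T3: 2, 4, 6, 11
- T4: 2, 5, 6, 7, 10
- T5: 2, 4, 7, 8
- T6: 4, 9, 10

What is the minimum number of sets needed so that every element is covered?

T1, T2, T3, T4, T6 together cover {1, 2, 3, 4, 5, 6, 7, 8, 9, 10, 11, 12} — every element.
No 4 of the 6 sets cover everything (all 15 size-4 selections fall short), so 5 is minimum.

5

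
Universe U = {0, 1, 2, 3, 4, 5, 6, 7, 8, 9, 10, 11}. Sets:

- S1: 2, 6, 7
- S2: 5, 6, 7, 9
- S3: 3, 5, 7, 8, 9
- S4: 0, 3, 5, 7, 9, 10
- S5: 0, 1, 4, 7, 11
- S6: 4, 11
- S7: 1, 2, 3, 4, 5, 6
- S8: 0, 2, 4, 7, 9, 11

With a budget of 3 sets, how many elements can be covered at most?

Choosing S1, S3, S5 covers {0, 1, 2, 3, 4, 5, 6, 7, 8, 9, 11} — 11 elements.
No choice of 3 sets does better; here 10 is left uncovered.

11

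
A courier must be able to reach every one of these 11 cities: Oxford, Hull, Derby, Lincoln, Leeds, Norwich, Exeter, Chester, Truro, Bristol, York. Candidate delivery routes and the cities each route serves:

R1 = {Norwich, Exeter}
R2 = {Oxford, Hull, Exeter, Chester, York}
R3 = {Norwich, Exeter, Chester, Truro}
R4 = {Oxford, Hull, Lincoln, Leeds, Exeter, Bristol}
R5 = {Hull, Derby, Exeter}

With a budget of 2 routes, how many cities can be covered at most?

Choosing R3, R4 covers {Oxford, Hull, Lincoln, Leeds, Norwich, Exeter, Chester, Truro, Bristol} — 9 cities.
No choice of 2 routes does better; here Derby, York are left uncovered.

9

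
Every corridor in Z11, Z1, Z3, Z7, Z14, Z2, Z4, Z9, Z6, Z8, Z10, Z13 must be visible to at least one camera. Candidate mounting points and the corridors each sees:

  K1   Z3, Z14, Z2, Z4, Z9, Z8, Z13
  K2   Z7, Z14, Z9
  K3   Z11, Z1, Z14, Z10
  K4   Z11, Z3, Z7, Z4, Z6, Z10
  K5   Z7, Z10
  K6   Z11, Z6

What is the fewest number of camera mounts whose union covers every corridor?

K1, K3, K4 together cover {Z11, Z1, Z3, Z7, Z14, Z2, Z4, Z9, Z6, Z8, Z10, Z13} — every corridor.
No 2 of the 6 camera mounts cover everything (all 15 pairs fall short), so 3 is minimum.

3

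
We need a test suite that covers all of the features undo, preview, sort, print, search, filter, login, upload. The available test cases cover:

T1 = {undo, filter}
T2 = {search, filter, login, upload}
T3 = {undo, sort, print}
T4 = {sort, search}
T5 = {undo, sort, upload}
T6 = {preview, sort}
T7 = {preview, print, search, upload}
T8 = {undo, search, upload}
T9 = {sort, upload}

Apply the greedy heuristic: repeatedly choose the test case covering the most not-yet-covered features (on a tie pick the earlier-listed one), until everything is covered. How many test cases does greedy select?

Pick 1: T2 covers 4 new features (search, filter, login, upload).
Pick 2: T3 covers 3 new features (undo, sort, print).
Pick 3: T6 covers 1 new features (preview).
Greedy uses 3 test cases.

3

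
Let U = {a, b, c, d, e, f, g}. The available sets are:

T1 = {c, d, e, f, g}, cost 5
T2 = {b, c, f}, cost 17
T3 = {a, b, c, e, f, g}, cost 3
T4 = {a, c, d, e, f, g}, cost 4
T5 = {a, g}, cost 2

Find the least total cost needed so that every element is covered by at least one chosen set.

T3, T4 cover every element at cost 3 + 4 = 7.
Any cover uses at least 2 sets; among all covering selections none totals below 7.

7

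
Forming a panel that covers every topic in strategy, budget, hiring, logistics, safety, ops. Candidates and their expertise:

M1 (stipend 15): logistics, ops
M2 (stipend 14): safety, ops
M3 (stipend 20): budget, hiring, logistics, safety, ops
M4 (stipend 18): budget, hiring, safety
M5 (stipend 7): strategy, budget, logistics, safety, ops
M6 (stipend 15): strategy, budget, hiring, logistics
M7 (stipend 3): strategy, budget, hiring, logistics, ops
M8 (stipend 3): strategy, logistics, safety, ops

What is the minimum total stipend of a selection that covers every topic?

6

M7, M8 cover every topic at stipend 3 + 3 = 6.
Any cover uses at least 2 members; among all covering selections none totals below 6.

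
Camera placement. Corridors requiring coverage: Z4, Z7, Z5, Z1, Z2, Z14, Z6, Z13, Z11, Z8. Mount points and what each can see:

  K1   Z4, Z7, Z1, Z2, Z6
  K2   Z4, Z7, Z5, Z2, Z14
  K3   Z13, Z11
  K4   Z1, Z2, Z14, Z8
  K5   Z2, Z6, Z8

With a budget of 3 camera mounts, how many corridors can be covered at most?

9

Choosing K1, K2, K3 covers {Z4, Z7, Z5, Z1, Z2, Z14, Z6, Z13, Z11} — 9 corridors.
No choice of 3 camera mounts does better; here Z8 is left uncovered.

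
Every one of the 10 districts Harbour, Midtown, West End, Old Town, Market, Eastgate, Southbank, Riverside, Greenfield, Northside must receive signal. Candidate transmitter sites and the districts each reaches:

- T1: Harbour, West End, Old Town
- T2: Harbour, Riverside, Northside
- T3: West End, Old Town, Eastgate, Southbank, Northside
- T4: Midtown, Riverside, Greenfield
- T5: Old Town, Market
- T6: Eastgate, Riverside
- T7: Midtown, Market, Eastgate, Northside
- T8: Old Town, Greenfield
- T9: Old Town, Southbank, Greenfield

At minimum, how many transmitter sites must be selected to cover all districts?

4

T1, T2, T7, T9 together cover {Harbour, Midtown, West End, Old Town, Market, Eastgate, Southbank, Riverside, Greenfield, Northside} — every district.
No 3 of the 9 transmitter sites cover everything (all 84 triples fall short), so 4 is minimum.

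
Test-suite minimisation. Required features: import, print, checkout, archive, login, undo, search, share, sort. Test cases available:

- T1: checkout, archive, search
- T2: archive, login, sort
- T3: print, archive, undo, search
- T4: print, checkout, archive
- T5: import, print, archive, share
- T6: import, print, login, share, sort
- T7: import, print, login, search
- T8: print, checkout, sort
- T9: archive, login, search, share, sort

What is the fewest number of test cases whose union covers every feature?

T1, T3, T6 together cover {import, print, checkout, archive, login, undo, search, share, sort} — every feature.
No 2 of the 9 test cases cover everything (all 36 pairs fall short), so 3 is minimum.

3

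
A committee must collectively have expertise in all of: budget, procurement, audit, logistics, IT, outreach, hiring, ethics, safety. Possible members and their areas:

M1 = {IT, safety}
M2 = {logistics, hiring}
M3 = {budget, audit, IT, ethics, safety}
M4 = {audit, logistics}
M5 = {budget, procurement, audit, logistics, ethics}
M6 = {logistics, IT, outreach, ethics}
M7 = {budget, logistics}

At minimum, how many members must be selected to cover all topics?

4

M1, M2, M5, M6 together cover {budget, procurement, audit, logistics, IT, outreach, hiring, ethics, safety} — every topic.
No 3 of the 7 members cover everything (all 35 triples fall short), so 4 is minimum.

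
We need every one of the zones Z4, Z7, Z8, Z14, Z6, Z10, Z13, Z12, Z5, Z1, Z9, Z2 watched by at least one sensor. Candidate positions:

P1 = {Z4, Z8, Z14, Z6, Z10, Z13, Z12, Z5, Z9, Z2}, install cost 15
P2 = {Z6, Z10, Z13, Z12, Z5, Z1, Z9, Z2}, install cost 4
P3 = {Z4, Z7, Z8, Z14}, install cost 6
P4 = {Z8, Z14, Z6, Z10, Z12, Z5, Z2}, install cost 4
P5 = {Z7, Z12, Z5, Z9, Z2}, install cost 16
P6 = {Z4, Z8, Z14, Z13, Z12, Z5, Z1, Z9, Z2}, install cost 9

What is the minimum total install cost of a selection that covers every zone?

10

P2, P3 cover every zone at install cost 4 + 6 = 10.
Any cover uses at least 2 sensor positions; among all covering selections none totals below 10.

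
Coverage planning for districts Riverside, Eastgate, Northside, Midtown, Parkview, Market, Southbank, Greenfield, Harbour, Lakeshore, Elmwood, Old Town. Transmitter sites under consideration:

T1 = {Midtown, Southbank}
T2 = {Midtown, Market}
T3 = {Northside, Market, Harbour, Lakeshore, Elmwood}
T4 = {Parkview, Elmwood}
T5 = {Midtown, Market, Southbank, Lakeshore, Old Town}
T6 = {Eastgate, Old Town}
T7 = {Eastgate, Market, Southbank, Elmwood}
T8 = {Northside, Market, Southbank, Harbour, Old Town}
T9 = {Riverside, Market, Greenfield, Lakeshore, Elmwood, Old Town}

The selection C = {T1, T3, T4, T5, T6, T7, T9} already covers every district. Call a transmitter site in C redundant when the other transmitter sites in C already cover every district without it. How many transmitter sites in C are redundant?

Drop T1: the rest still cover every district — redundant.
Drop T3: Northside, Harbour uncovered — not redundant.
Drop T4: Parkview uncovered — not redundant.
Drop T5: the rest still cover every district — redundant.
Drop T6: the rest still cover every district — redundant.
Drop T7: the rest still cover every district — redundant.
Drop T9: Riverside, Greenfield uncovered — not redundant.
4 redundant: T1, T5, T6, T7.

4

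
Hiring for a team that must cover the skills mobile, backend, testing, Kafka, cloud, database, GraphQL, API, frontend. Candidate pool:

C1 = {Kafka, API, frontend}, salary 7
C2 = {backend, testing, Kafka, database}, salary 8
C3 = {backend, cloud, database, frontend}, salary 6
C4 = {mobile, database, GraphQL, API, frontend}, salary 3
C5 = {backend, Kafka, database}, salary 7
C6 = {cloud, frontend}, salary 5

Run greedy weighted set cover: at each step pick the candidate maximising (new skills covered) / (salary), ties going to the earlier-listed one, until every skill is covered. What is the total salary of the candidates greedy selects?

16

Pick 1: C4 adds 5 new (mobile, database, GraphQL, API, frontend) at salary 3 (ratio 5/3).
Pick 2: C2 adds 3 new (backend, testing, Kafka) at salary 8 (ratio 3/8).
Pick 3: C6 adds 1 new (cloud) at salary 5 (ratio 1/5).
Greedy total salary: 3 + 8 + 5 = 16.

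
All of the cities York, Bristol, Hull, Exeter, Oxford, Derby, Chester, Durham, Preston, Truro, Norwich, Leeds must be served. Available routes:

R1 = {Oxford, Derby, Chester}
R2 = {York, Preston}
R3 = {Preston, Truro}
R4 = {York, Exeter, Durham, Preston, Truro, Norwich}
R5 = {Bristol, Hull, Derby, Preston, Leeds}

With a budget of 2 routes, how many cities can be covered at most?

10

Choosing R4, R5 covers {York, Bristol, Hull, Exeter, Derby, Durham, Preston, Truro, Norwich, Leeds} — 10 cities.
No choice of 2 routes does better; here Oxford, Chester are left uncovered.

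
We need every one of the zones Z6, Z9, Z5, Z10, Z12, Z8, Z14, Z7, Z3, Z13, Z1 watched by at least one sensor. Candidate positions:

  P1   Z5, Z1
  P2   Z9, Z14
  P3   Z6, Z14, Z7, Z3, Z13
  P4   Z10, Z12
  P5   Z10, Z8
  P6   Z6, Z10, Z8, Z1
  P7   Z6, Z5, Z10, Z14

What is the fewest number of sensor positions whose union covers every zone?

P1, P2, P3, P4, P5 together cover {Z6, Z9, Z5, Z10, Z12, Z8, Z14, Z7, Z3, Z13, Z1} — every zone.
No 4 of the 7 sensor positions cover everything (all 35 size-4 selections fall short), so 5 is minimum.

5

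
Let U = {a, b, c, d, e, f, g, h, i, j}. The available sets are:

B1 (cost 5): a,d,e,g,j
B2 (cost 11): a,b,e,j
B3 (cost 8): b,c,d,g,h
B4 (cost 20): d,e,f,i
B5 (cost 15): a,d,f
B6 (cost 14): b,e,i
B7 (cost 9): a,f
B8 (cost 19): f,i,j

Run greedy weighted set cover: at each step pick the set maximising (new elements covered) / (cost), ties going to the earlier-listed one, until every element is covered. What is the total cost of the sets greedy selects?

Pick 1: B1 adds 5 new (a, d, e, g, j) at cost 5 (ratio 5/5).
Pick 2: B3 adds 3 new (b, c, h) at cost 8 (ratio 3/8).
Pick 3: B7 adds 1 new (f) at cost 9 (ratio 1/9).
Pick 4: B6 adds 1 new (i) at cost 14 (ratio 1/14).
Greedy total cost: 5 + 8 + 9 + 14 = 36. (The true optimum is 32, so greedy overshoots here.)

36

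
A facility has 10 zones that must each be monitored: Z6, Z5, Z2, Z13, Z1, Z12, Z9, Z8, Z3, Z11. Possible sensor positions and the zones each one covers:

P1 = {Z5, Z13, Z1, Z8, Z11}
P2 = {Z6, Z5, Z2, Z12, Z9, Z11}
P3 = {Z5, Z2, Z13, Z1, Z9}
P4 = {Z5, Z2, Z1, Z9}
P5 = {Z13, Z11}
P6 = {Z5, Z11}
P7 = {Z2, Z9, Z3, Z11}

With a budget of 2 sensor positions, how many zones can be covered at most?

9

Choosing P1, P2 covers {Z6, Z5, Z2, Z13, Z1, Z12, Z9, Z8, Z11} — 9 zones.
No choice of 2 sensor positions does better; here Z3 is left uncovered.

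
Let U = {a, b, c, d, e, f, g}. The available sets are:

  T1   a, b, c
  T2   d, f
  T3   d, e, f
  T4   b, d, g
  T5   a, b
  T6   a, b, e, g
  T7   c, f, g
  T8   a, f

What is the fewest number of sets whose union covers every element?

3

T1, T2, T6 together cover {a, b, c, d, e, f, g} — every element.
No 2 of the 8 sets cover everything (all 28 pairs fall short), so 3 is minimum.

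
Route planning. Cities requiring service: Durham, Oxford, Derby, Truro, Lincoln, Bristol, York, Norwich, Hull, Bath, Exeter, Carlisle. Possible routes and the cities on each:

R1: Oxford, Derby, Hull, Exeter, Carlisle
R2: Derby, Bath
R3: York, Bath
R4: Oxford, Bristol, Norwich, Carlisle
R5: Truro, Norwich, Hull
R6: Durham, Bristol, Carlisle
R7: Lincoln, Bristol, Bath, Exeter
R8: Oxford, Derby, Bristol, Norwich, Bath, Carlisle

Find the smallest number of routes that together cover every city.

R1, R3, R5, R6, R7 together cover {Durham, Oxford, Derby, Truro, Lincoln, Bristol, York, Norwich, Hull, Bath, Exeter, Carlisle} — every city.
No 4 of the 8 routes cover everything (all 70 size-4 selections fall short), so 5 is minimum.
Greedy (largest uncovered first) would take R8, R1, R3, R5, R6, R7 — 6 routes — but 5 suffice.

5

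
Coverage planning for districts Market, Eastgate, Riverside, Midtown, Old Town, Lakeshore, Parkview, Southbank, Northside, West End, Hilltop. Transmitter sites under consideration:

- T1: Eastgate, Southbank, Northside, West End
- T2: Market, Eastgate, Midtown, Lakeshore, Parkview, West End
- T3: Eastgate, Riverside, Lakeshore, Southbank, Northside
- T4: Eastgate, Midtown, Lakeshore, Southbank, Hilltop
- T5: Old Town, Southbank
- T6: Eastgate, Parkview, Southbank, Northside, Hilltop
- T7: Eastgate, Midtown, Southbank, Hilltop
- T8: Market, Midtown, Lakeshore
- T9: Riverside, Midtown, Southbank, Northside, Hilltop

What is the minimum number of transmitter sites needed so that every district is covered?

3

T2, T5, T9 together cover {Market, Eastgate, Riverside, Midtown, Old Town, Lakeshore, Parkview, Southbank, Northside, West End, Hilltop} — every district.
No 2 of the 9 transmitter sites cover everything (all 36 pairs fall short), so 3 is minimum.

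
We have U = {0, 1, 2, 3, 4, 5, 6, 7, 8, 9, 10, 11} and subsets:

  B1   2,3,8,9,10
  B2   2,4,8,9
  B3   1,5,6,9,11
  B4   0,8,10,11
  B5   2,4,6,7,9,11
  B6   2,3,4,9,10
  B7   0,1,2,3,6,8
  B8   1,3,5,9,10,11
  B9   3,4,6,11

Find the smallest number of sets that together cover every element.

3

B4, B5, B8 together cover {0, 1, 2, 3, 4, 5, 6, 7, 8, 9, 10, 11} — every element.
No 2 of the 9 sets cover everything (all 36 pairs fall short), so 3 is minimum.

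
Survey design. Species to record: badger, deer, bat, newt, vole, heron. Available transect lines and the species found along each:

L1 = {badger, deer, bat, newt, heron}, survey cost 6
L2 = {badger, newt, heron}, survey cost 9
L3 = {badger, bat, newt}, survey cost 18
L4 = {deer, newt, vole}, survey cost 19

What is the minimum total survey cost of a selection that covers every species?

25

L1, L4 cover every species at survey cost 6 + 19 = 25.
Any cover uses at least 2 transects; among all covering selections none totals below 25.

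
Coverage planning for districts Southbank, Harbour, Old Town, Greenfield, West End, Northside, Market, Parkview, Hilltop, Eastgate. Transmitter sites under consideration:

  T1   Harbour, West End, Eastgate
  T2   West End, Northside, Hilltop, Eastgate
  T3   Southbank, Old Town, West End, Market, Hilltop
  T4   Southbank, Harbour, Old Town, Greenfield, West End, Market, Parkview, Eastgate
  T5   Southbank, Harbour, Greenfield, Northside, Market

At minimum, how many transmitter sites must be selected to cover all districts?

T2, T4 together cover {Southbank, Harbour, Old Town, Greenfield, West End, Northside, Market, Parkview, Hilltop, Eastgate} — every district.
No single transmitter site contains all 10 districts, so 2 is optimal.

2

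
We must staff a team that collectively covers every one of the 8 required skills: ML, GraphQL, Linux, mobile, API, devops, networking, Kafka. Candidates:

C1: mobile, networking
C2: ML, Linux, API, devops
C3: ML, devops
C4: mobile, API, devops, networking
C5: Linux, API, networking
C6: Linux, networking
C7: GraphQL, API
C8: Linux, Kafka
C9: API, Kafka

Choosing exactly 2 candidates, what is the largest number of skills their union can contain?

Choosing C1, C2 covers {ML, Linux, mobile, API, devops, networking} — 6 skills.
No choice of 2 candidates does better; here GraphQL, Kafka are left uncovered.

6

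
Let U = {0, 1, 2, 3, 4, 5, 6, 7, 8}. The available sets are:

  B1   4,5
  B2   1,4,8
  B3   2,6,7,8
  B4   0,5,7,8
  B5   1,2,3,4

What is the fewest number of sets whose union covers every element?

B3, B4, B5 together cover {0, 1, 2, 3, 4, 5, 6, 7, 8} — every element.
No 2 of the 5 sets cover everything (all 10 pairs fall short), so 3 is minimum.

3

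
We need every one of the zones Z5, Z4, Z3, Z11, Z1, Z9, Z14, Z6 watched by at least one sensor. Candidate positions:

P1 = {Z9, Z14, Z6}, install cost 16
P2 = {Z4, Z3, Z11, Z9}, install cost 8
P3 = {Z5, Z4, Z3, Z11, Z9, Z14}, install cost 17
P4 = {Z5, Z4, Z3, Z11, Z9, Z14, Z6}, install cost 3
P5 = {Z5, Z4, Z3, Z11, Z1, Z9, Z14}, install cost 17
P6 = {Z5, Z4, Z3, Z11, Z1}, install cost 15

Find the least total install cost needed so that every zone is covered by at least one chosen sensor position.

P4, P6 cover every zone at install cost 3 + 15 = 18.
Any cover uses at least 2 sensor positions; among all covering selections none totals below 18.

18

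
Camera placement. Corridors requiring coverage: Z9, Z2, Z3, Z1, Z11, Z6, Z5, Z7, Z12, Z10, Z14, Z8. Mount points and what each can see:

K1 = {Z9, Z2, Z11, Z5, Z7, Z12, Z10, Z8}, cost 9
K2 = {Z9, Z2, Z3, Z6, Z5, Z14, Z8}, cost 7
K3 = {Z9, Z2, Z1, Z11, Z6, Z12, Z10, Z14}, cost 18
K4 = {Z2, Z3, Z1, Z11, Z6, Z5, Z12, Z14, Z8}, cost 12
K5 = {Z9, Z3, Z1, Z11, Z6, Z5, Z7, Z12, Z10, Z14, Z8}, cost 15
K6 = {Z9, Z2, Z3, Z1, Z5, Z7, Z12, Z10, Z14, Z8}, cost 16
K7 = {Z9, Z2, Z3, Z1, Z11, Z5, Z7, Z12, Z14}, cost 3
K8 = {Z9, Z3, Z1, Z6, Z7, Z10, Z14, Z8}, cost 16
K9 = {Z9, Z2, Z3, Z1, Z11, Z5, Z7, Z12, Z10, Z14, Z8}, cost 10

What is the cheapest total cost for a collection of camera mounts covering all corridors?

K2, K9 cover every corridor at cost 7 + 10 = 17.
Any cover uses at least 2 camera mounts; among all covering selections none totals below 17.

17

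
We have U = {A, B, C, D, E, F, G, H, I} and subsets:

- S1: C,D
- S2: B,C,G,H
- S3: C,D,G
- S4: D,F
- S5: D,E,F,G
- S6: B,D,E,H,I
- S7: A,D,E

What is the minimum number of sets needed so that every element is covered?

S1, S5, S6, S7 together cover {A, B, C, D, E, F, G, H, I} — every element.
No 3 of the 7 sets cover everything (all 35 triples fall short), so 4 is minimum.

4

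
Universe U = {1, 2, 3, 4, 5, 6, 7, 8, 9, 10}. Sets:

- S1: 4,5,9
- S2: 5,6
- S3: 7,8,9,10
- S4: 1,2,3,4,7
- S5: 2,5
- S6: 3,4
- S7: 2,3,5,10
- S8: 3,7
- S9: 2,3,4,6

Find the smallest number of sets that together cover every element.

3

S2, S3, S4 together cover {1, 2, 3, 4, 5, 6, 7, 8, 9, 10} — every element.
No 2 of the 9 sets cover everything (all 36 pairs fall short), so 3 is minimum.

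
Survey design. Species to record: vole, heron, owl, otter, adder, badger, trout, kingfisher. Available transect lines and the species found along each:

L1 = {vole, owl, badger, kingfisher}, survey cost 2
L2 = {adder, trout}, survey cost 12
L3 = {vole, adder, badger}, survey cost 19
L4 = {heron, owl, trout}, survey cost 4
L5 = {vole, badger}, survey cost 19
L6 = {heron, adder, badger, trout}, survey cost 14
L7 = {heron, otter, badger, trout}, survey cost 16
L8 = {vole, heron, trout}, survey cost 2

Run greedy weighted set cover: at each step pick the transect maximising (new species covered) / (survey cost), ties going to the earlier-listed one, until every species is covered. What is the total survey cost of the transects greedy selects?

Pick 1: L1 adds 4 new (vole, owl, badger, kingfisher) at survey cost 2 (ratio 4/2).
Pick 2: L8 adds 2 new (heron, trout) at survey cost 2 (ratio 2/2).
Pick 3: L2 adds 1 new (adder) at survey cost 12 (ratio 1/12).
Pick 4: L7 adds 1 new (otter) at survey cost 16 (ratio 1/16).
Greedy total survey cost: 2 + 2 + 12 + 16 = 32. (The true optimum is 30, so greedy overshoots here.)

32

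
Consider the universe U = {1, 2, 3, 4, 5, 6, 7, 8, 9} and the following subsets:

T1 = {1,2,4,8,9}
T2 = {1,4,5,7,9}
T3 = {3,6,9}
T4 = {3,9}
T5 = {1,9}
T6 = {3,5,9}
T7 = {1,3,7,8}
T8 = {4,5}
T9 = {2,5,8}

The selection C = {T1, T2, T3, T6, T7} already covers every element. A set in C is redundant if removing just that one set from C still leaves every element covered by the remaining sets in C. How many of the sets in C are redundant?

Drop T1: 2 uncovered — not redundant.
Drop T2: the rest still cover every element — redundant.
Drop T3: 6 uncovered — not redundant.
Drop T6: the rest still cover every element — redundant.
Drop T7: the rest still cover every element — redundant.
3 redundant: T2, T6, T7.

3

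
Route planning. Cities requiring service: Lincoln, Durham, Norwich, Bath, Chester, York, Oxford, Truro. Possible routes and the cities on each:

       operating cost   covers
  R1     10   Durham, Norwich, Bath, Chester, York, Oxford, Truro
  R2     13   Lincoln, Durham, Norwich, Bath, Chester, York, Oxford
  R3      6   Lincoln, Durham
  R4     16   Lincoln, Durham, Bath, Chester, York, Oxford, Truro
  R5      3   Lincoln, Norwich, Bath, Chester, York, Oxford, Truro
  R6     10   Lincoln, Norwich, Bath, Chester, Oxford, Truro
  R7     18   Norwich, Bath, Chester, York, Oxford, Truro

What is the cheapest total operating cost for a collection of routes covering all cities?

R3, R5 cover every city at operating cost 6 + 3 = 9.
Any cover uses at least 2 routes; among all covering selections none totals below 9.

9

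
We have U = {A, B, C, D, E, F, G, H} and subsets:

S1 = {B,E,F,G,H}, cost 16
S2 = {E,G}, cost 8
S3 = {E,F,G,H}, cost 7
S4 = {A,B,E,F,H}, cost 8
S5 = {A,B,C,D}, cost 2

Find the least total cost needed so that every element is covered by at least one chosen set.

S3, S5 cover every element at cost 7 + 2 = 9.
Any cover uses at least 2 sets; among all covering selections none totals below 9.

9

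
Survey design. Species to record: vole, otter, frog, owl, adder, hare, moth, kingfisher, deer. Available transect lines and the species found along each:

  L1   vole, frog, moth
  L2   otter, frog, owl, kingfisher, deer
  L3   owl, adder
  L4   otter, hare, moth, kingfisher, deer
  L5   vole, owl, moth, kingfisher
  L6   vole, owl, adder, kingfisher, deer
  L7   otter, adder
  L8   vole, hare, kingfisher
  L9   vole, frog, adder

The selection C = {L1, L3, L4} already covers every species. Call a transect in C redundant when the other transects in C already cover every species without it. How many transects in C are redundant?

Drop L1: vole, frog uncovered — not redundant.
Drop L3: owl, adder uncovered — not redundant.
Drop L4: otter, hare, kingfisher, deer uncovered — not redundant.
None of the transects in C is redundant.

0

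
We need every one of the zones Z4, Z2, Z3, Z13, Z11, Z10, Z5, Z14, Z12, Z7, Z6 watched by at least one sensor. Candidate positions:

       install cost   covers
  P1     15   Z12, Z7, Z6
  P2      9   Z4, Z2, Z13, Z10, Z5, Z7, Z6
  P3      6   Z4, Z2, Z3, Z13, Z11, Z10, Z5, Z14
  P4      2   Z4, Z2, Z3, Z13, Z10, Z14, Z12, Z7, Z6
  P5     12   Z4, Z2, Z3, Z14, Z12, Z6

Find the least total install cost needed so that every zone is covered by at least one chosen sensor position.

8

P3, P4 cover every zone at install cost 6 + 2 = 8.
Any cover uses at least 2 sensor positions; among all covering selections none totals below 8.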